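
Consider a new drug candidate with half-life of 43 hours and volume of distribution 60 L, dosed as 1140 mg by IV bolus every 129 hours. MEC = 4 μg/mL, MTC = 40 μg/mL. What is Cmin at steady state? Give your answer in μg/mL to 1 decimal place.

The dosing interval is 3 half-lives, so f = 2^(−3) = 0.125.
Accumulation ratio R = 1/(1 − f) = 1/0.875 = 8/7.
Single-dose peak C₀ = D/Vd = 1140/60 = 19 μg/mL.
Steady-state peak Cmax,ss = C₀·R = 19 × 8/7 ≈ 21.714 μg/mL.
Steady-state trough Cmin,ss = Cmax,ss·f ≈ 21.714 × 0.125 ≈ 2.714 μg/mL.
Trough 2.7 μg/mL vs MEC 4 μg/mL: subtherapeutic.

2.7 μg/mL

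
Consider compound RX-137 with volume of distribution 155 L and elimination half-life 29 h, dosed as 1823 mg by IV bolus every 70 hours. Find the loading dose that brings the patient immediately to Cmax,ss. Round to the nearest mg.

2244 mg

f = (1/2)^(70/29) ≈ 0.187662; accumulation ratio R = 1/(1−f) ≈ 1.23101.
Loading dose to hit Cmax,ss on first dose: D_load = D_maint·R ≈ 1823 × 1.23101 ≈ 2244.13 mg.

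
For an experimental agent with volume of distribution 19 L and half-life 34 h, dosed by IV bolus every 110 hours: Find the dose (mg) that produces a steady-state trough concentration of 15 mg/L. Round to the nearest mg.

τ/t½ = 110/34 ≈ 3.2353, so f = (1/2)^(110/34) ≈ 0.106189.
Cmin,ss = (D/Vd)·f/(1−f), so D = Cmin,ss·Vd·(1−f)/f.
D = 15 × 19 × (1−f)/f ≈ 15 × 19 × 8.41717 ≈ 2398.89 mg.

2399 mg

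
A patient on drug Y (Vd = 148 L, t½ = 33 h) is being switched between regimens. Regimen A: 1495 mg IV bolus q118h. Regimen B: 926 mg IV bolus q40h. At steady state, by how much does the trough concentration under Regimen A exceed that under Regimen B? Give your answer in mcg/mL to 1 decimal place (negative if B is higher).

Regimen A: f = (1/2)^(118/33) ≈ 0.0839; Cmin,ss = (1495/148)·f/(1−f) ≈ 0.925 mcg/mL.
Regimen B: f = (1/2)^(40/33) ≈ 0.4316; Cmin,ss = (926/148)·f/(1−f) ≈ 4.751 mcg/mL.
Difference ≈ 0.925 − 4.751 ≈ -3.826 mcg/mL.

-3.8 mcg/mL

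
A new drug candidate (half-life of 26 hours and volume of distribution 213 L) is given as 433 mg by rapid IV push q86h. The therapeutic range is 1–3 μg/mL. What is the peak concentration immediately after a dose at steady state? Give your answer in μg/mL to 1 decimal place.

2.3 μg/mL

τ/t½ = 86/26 ≈ 3.3077, so fraction remaining f = (1/2)^(86/26) ≈ 0.1010.
At steady state, accumulation factor R = 1/(1 − e^(−kτ)) ≈ 1.1123.
Single-dose peak C₀ = D/Vd = 433/213 ≈ 2.033 μg/mL.
Cmax,ss = C₀/(1 − f) ≈ 2.033/0.8990 ≈ 2.261 μg/mL.
Peak 2.3 μg/mL vs MTC 3 μg/mL: below toxic threshold.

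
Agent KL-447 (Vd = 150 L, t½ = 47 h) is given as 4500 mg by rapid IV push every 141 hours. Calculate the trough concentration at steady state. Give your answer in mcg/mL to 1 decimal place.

τ = 141 h = 3 half-lives, so f = (1/2)^3 = 0.125.
At steady state, R = 1/(1 − 0.125) = 8/7.
Single-dose peak C₀ = D/Vd = 4500/150 = 30 mcg/mL.
Steady-state peak Cmax,ss = C₀·R = 30 × 8/7 ≈ 34.286 mcg/mL.
Steady-state trough Cmin,ss = Cmax,ss·f ≈ 34.286 × 0.125 ≈ 4.286 mcg/mL.

4.3 mcg/mL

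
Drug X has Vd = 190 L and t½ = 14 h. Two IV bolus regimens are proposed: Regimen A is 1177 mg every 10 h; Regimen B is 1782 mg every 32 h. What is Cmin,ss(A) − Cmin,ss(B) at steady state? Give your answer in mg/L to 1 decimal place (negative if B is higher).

7.2 mg/L

Regimen A: f = (1/2)^(10/14) ≈ 0.6095; Cmin,ss = (1177/190)·f/(1−f) ≈ 9.669 mg/L.
Regimen B: f = (1/2)^(32/14) ≈ 0.2051; Cmin,ss = (1782/190)·f/(1−f) ≈ 2.420 mg/L.
Difference ≈ 9.669 − 2.420 ≈ 7.249 mg/L.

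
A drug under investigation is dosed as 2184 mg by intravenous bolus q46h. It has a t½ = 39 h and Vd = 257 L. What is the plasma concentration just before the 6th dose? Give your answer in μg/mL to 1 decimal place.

6.6 μg/mL

f = (1/2)^(τ/t½) = (1/2)^(46/39) ≈ 0.4415.
C₀ = D/Vd = 2184/257 ≈ 8.498 μg/mL.
Before the 6th dose, 5 doses have been given. Superposition: Cmin = C₀·(f + f² + … + f^5).
≈ 8.498 × (0.4415 + 0.1949 + 0.0861 + 0.0380 + 0.0168) ≈ 8.498 × 0.7773 ≈ 6.605 μg/mL.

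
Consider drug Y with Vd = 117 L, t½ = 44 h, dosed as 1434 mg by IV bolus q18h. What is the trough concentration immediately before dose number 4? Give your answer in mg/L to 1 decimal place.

f = (1/2)^(τ/t½) = (1/2)^(18/44) ≈ 0.7531.
C₀ = D/Vd = 1434/117 ≈ 12.256 mg/L.
Before the 4th dose, 3 doses have been given. Superposition: Cmin = C₀·(f + f² + … + f^3).
≈ 12.256 × (0.7531 + 0.5672 + 0.4271) ≈ 12.256 × 1.7474 ≈ 21.416 mg/L.

21.4 mg/L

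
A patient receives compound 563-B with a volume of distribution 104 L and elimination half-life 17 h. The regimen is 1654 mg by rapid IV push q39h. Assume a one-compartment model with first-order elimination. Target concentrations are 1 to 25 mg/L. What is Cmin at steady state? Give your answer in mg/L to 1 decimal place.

k = ln2/t½ = ln2/17 ≈ 0.040773 h⁻¹; fraction remaining f = e^(−kτ) = e^(−0.040773×39) ≈ 0.2039.
Single-dose peak C₀ = D/Vd = 1654/104 ≈ 15.904 mg/L.
Steady-state trough Cmin,ss = C₀·f/(1−f) ≈ 15.904 × 0.2039/0.7961 ≈ 4.073 mg/L.
Trough 4.1 mg/L vs MEC 1 mg/L: adequate.

4.1 mg/L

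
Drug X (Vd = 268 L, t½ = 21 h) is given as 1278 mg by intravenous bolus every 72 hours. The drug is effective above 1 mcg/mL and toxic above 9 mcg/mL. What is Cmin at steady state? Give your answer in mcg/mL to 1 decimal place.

0.5 mcg/mL

τ/t½ = 72/21 ≈ 3.4286, so fraction remaining f = (1/2)^(72/21) ≈ 0.0929.
Accumulation ratio R = 1/(1 − f) ≈ 1/0.9071 ≈ 1.1024.
Single-dose peak C₀ = D/Vd = 1278/268 ≈ 4.769 mcg/mL.
Cmax,ss = C₀/(1 − f) ≈ 4.769/0.9071 ≈ 5.257 mcg/mL.
One interval later, Cmin,ss = Cmax,ss·e^(−kτ) ≈ 5.257 × 0.0929 ≈ 0.488 mcg/mL.
Trough 0.5 mcg/mL vs MEC 1 mcg/mL: subtherapeutic.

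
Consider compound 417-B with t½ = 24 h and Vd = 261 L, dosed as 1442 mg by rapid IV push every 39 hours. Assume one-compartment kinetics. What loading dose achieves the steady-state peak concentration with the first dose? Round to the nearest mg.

2134 mg

f = (1/2)^(39/24) ≈ 0.324210; accumulation ratio R = 1/(1−f) ≈ 1.47975.
Loading dose to hit Cmax,ss on first dose: D_load = D_maint·R ≈ 1442 × 1.47975 ≈ 2133.80 mg.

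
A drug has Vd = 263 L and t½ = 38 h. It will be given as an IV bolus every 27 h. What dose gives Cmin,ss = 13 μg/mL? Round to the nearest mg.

τ/t½ = 27/38 ≈ 0.71053, so f = (1/2)^(27/38) ≈ 0.611097.
Cmin,ss = (D/Vd)·f/(1−f), so D = Cmin,ss·Vd·(1−f)/f.
D = 13 × 263 × (1−f)/f ≈ 13 × 263 × 0.63640 ≈ 2175.85 mg.

2176 mg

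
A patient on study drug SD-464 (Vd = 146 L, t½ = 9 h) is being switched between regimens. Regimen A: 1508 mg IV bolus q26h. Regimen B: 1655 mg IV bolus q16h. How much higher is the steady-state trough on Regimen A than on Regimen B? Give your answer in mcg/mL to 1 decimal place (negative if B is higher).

-3.1 mcg/mL

Regimen A: f = (1/2)^(26/9) ≈ 0.1350; Cmin,ss = (1508/146)·f/(1−f) ≈ 1.612 mcg/mL.
Regimen B: f = (1/2)^(16/9) ≈ 0.2916; Cmin,ss = (1655/146)·f/(1−f) ≈ 4.666 mcg/mL.
Difference ≈ 1.612 − 4.666 ≈ -3.054 mcg/mL.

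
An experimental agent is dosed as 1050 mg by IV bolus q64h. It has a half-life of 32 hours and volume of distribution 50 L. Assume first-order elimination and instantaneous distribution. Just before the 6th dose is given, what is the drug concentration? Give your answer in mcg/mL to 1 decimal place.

f = (1/2)^(τ/t½) = (1/2)^(64/32) ≈ 0.2500.
C₀ = D/Vd = 1050/50 ≈ 21.000 mcg/mL.
Before the 6th dose, 5 doses have been given. Superposition: Cmin = C₀·(f + f² + … + f^5).
≈ 21.000 × (0.2500 + 0.0625 + 0.0156 + 0.0039 + 0.0010) ≈ 21.000 × 0.3330 ≈ 6.993 mcg/mL.

7.0 mcg/mL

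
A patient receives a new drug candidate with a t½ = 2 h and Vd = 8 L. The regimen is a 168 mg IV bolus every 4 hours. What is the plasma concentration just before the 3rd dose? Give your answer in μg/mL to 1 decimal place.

f = (1/2)^(τ/t½) = (1/2)^(4/2) ≈ 0.2500.
C₀ = D/Vd = 168/8 ≈ 21.000 μg/mL.
Before the 3rd dose, 2 doses have been given. Superposition: Cmin = C₀·(f + f²).
≈ 21.000 × (0.2500 + 0.0625) ≈ 21.000 × 0.3125 ≈ 6.562 μg/mL.

6.6 μg/mL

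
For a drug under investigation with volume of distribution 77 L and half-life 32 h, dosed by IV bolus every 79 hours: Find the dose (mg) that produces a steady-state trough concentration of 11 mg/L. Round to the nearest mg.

3842 mg

τ/t½ = 79/32 ≈ 2.4688, so f = (1/2)^(79/32) ≈ 0.180648.
Cmin,ss = (D/Vd)·f/(1−f), so D = Cmin,ss·Vd·(1−f)/f.
D = 11 × 77 × (1−f)/f ≈ 11 × 77 × 4.53563 ≈ 3841.68 mg.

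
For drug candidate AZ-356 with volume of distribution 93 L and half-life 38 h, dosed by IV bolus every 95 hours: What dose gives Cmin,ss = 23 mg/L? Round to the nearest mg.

τ/t½ = 95/38 ≈ 2.5, so f = (1/2)^(95/38) ≈ 0.176777.
Cmin,ss = (D/Vd)·f/(1−f), so D = Cmin,ss·Vd·(1−f)/f.
D = 23 × 93 × (1−f)/f ≈ 23 × 93 × 4.65684 ≈ 9960.98 mg.

9961 mg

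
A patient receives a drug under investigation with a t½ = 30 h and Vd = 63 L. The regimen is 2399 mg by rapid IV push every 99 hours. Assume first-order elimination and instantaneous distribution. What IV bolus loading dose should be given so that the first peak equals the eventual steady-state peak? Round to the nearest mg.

2670 mg

f = (1/2)^(99/30) ≈ 0.101532; accumulation ratio R = 1/(1−f) ≈ 1.11301.
Loading dose to hit Cmax,ss on first dose: D_load = D_maint·R ≈ 2399 × 1.11301 ≈ 2670.11 mg.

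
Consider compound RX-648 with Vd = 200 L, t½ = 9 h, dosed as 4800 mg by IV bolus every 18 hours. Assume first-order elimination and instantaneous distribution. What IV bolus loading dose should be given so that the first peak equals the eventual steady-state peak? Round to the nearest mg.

f = (1/2)^(18/9) ≈ 0.250000; accumulation ratio R = 1/(1−f) ≈ 1.33333.
Loading dose to hit Cmax,ss on first dose: D_load = D_maint·R ≈ 4800 × 1.33333 ≈ 6399.98 mg.

6400 mg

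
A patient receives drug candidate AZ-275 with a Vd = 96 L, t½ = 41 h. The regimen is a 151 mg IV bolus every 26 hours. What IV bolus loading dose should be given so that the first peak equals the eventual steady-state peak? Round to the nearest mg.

425 mg

f = (1/2)^(26/41) ≈ 0.644322; accumulation ratio R = 1/(1−f) ≈ 2.81153.
Loading dose to hit Cmax,ss on first dose: D_load = D_maint·R ≈ 151 × 2.81153 ≈ 424.54 mg.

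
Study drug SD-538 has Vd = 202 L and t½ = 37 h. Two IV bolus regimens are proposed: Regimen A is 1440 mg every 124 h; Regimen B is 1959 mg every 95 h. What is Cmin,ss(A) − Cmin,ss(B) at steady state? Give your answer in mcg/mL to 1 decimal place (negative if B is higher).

-1.2 mcg/mL

Regimen A: f = (1/2)^(124/37) ≈ 0.0980; Cmin,ss = (1440/202)·f/(1−f) ≈ 0.775 mcg/mL.
Regimen B: f = (1/2)^(95/37) ≈ 0.1687; Cmin,ss = (1959/202)·f/(1−f) ≈ 1.968 mcg/mL.
Difference ≈ 0.775 − 1.968 ≈ -1.193 mcg/mL.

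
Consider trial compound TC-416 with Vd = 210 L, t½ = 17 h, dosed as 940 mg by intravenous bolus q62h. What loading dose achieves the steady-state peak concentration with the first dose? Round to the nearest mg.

1022 mg

f = (1/2)^(62/17) ≈ 0.079823; accumulation ratio R = 1/(1−f) ≈ 1.08675.
Loading dose to hit Cmax,ss on first dose: D_load = D_maint·R ≈ 940 × 1.08675 ≈ 1021.55 mg.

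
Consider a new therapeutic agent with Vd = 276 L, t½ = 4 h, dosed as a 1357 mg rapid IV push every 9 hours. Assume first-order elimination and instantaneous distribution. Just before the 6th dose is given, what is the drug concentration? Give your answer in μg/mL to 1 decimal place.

f = (1/2)^(τ/t½) = (1/2)^(9/4) ≈ 0.2102.
C₀ = D/Vd = 1357/276 ≈ 4.917 μg/mL.
Before the 6th dose, 5 doses have been given. Superposition: Cmin = C₀·(f + f² + … + f^5).
≈ 4.917 × (0.2102 + 0.0442 + 0.0093 + 0.0020 + 0.0004) ≈ 4.917 × 0.2661 ≈ 1.308 μg/mL.

1.3 μg/mL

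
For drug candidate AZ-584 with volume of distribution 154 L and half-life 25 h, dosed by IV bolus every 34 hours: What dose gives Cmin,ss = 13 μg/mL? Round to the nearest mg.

3137 mg

τ/t½ = 34/25 ≈ 1.36, so f = (1/2)^(34/25) ≈ 0.389582.
Cmin,ss = (D/Vd)·f/(1−f), so D = Cmin,ss·Vd·(1−f)/f.
D = 13 × 154 × (1−f)/f ≈ 13 × 154 × 1.56685 ≈ 3136.83 mg.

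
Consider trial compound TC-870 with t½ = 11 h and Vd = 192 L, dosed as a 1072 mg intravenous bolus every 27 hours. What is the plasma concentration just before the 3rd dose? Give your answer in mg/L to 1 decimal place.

1.2 mg/L

f = (1/2)^(τ/t½) = (1/2)^(27/11) ≈ 0.1824.
C₀ = D/Vd = 1072/192 ≈ 5.583 mg/L.
Before the 3rd dose, 2 doses have been given. Superposition: Cmin = C₀·(f + f²).
≈ 5.583 × (0.1824 + 0.0333) ≈ 5.583 × 0.2157 ≈ 1.204 mg/L.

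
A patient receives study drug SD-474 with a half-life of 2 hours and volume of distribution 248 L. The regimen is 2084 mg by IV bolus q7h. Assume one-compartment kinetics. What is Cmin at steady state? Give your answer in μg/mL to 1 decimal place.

0.8 μg/mL

Over one 7-h interval, 7/2 ≈ 3.5 half-lives elapse, leaving f ≈ 0.0884 of each dose.
Accumulation ratio R = 1/(1 − f) ≈ 1/0.9116 ≈ 1.0970.
Each bolus raises the concentration by D/Vd = 2084/248 ≈ 8.403 μg/mL.
Steady-state peak Cmax,ss = C₀·R ≈ 8.403 × 1.0970 ≈ 9.218 μg/mL.
One interval later, Cmin,ss = Cmax,ss·e^(−kτ) ≈ 9.218 × 0.0884 ≈ 0.815 μg/mL.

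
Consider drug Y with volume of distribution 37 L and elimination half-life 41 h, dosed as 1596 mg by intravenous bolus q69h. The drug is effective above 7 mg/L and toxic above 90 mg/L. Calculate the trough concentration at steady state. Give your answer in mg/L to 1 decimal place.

19.5 mg/L

k = ln2/t½ = ln2/41 ≈ 0.016906 h⁻¹; fraction remaining f = e^(−kτ) = e^(−0.016906×69) ≈ 0.3115.
Single-dose peak C₀ = D/Vd = 1596/37 ≈ 43.135 mg/L.
Steady-state trough Cmin,ss = C₀·f/(1−f) ≈ 43.135 × 0.3115/0.6885 ≈ 19.516 mg/L.
Trough 19.5 mg/L vs MEC 7 mg/L: adequate.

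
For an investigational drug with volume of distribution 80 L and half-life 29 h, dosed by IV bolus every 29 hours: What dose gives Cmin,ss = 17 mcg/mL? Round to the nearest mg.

τ/t½ = 29/29 ≈ 1, so f = (1/2)^(29/29) ≈ 0.500000.
Cmin,ss = (D/Vd)·f/(1−f), so D = Cmin,ss·Vd·(1−f)/f.
D = 17 × 80 × (1−f)/f ≈ 17 × 80 × 1.00000 ≈ 1360.00 mg.

1360 mg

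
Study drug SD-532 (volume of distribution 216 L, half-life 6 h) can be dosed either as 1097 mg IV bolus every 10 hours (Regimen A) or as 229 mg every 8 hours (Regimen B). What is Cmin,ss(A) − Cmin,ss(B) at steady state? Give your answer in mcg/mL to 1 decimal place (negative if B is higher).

Regimen A: f = (1/2)^(10/6) ≈ 0.3150; Cmin,ss = (1097/216)·f/(1−f) ≈ 2.335 mcg/mL.
Regimen B: f = (1/2)^(8/6) ≈ 0.3969; Cmin,ss = (229/216)·f/(1−f) ≈ 0.698 mcg/mL.
Difference ≈ 2.335 − 0.698 ≈ 1.637 mcg/mL.

1.6 mcg/mL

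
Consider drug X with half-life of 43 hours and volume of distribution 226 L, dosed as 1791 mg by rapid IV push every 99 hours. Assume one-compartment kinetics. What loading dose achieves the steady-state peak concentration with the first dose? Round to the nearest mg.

f = (1/2)^(99/43) ≈ 0.202736; accumulation ratio R = 1/(1−f) ≈ 1.25429.
Loading dose to hit Cmax,ss on first dose: D_load = D_maint·R ≈ 1791 × 1.25429 ≈ 2246.43 mg.

2246 mg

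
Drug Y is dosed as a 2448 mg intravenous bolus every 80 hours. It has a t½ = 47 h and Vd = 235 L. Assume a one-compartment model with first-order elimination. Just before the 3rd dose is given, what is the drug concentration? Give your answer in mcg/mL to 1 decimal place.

f = (1/2)^(τ/t½) = (1/2)^(80/47) ≈ 0.3073.
C₀ = D/Vd = 2448/235 ≈ 10.417 mcg/mL.
Before the 3rd dose, 2 doses have been given. Superposition: Cmin = C₀·(f + f²).
≈ 10.417 × (0.3073 + 0.0944) ≈ 10.417 × 0.4017 ≈ 4.185 mcg/mL.

4.2 mcg/mL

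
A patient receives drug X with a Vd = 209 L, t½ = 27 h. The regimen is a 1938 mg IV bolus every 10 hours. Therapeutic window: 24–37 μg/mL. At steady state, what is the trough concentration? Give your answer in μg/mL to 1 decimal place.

31.7 μg/mL

k = ln2/t½ = ln2/27 ≈ 0.025672 h⁻¹; fraction remaining f = e^(−kτ) = e^(−0.025672×10) ≈ 0.7736.
At steady state, accumulation factor R = 1/(1 − e^(−kτ)) ≈ 4.4170.
Each bolus raises the concentration by D/Vd = 1938/209 ≈ 9.273 μg/mL.
Cmax,ss = C₀/(1 − f) ≈ 9.273/0.2264 ≈ 40.958 μg/mL.
Steady-state trough Cmin,ss = Cmax,ss·f ≈ 40.958 × 0.7736 ≈ 31.685 μg/mL.
Trough 31.7 μg/mL vs MEC 24 μg/mL: adequate.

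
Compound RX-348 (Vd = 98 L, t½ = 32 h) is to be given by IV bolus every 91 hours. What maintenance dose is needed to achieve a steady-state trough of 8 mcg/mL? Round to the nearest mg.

4844 mg

τ/t½ = 91/32 ≈ 2.8438, so f = (1/2)^(91/32) ≈ 0.139298.
Cmin,ss = (D/Vd)·f/(1−f), so D = Cmin,ss·Vd·(1−f)/f.
D = 8 × 98 × (1−f)/f ≈ 8 × 98 × 6.17885 ≈ 4844.22 mg.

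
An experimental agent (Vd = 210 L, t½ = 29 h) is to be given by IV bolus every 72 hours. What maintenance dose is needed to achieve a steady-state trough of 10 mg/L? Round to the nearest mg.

τ/t½ = 72/29 ≈ 2.4828, so f = (1/2)^(72/29) ≈ 0.178902.
Cmin,ss = (D/Vd)·f/(1−f), so D = Cmin,ss·Vd·(1−f)/f.
D = 10 × 210 × (1−f)/f ≈ 10 × 210 × 4.58965 ≈ 9638.26 mg.

9638 mg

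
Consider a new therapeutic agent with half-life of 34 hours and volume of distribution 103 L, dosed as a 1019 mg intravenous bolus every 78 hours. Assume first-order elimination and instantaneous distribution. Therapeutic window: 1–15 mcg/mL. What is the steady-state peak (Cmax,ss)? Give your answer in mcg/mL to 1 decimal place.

12.4 mcg/mL

k = ln2/t½ = ln2/34 ≈ 0.020387 h⁻¹; fraction remaining f = e^(−kτ) = e^(−0.020387×78) ≈ 0.2039.
Accumulation ratio R = 1/(1 − f) ≈ 1/0.7961 ≈ 1.2561.
Each bolus raises the concentration by D/Vd = 1019/103 ≈ 9.893 mcg/mL.
Steady-state peak Cmax,ss = C₀·R ≈ 9.893 × 1.2561 ≈ 12.427 mcg/mL.
Peak 12.4 mcg/mL vs MTC 15 mcg/mL: below toxic threshold.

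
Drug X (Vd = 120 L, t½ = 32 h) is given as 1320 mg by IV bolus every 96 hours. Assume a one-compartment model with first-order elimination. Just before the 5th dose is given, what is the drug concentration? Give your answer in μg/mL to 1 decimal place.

f = (1/2)^(τ/t½) = (1/2)^(96/32) ≈ 0.1250.
C₀ = D/Vd = 1320/120 ≈ 11.000 μg/mL.
Before the 5th dose, 4 doses have been given. Superposition: Cmin = C₀·(f + f² + … + f^4).
≈ 11.000 × (0.1250 + 0.0156 + 0.0020 + 0.0002) ≈ 11.000 × 0.1428 ≈ 1.571 μg/mL.

1.6 μg/mL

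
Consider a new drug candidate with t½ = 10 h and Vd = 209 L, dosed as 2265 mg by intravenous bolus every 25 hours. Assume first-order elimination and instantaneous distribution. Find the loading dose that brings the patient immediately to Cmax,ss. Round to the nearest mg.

2751 mg

f = (1/2)^(25/10) ≈ 0.176777; accumulation ratio R = 1/(1−f) ≈ 1.21474.
Loading dose to hit Cmax,ss on first dose: D_load = D_maint·R ≈ 2265 × 1.21474 ≈ 2751.39 mg.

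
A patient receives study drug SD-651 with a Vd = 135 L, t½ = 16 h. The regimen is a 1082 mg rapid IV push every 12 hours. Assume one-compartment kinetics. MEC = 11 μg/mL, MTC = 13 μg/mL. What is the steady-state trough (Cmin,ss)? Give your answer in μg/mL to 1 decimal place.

11.8 μg/mL

τ/t½ = 12/16 ≈ 0.75, so fraction remaining f = (1/2)^(12/16) ≈ 0.5946.
Single-dose peak C₀ = D/Vd = 1082/135 ≈ 8.015 μg/mL.
Steady-state trough Cmin,ss = C₀·f/(1−f) ≈ 8.015 × 0.5946/0.4054 ≈ 11.756 μg/mL.
Trough 11.8 μg/mL vs MEC 11 μg/mL: adequate.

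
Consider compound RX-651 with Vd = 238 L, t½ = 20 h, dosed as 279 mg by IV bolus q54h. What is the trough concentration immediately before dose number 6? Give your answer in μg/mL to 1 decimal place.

0.2 μg/mL

f = (1/2)^(τ/t½) = (1/2)^(54/20) ≈ 0.1539.
C₀ = D/Vd = 279/238 ≈ 1.172 μg/mL.
Before the 6th dose, 5 doses have been given. Superposition: Cmin = C₀·(f + f² + … + f^5).
≈ 1.172 × (0.1539 + 0.0237 + 0.0036 + 0.0006 + 0.0001) ≈ 1.172 × 0.1819 ≈ 0.213 μg/mL.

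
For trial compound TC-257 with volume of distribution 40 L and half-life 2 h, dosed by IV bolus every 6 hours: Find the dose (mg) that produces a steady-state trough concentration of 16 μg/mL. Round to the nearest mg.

4480 mg

τ/t½ = 6/2 ≈ 3, so f = (1/2)^(6/2) ≈ 0.125000.
Cmin,ss = (D/Vd)·f/(1−f), so D = Cmin,ss·Vd·(1−f)/f.
D = 16 × 40 × (1−f)/f ≈ 16 × 40 × 7.00000 ≈ 4480.00 mg.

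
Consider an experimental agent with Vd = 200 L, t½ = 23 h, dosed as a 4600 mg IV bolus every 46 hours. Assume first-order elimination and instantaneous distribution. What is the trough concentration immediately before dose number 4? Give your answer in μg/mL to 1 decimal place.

7.5 μg/mL

f = (1/2)^(τ/t½) = (1/2)^(46/23) ≈ 0.2500.
C₀ = D/Vd = 4600/200 ≈ 23.000 μg/mL.
Before the 4th dose, 3 doses have been given. Superposition: Cmin = C₀·(f + f² + … + f^3).
≈ 23.000 × (0.2500 + 0.0625 + 0.0156) ≈ 23.000 × 0.3281 ≈ 7.546 μg/mL.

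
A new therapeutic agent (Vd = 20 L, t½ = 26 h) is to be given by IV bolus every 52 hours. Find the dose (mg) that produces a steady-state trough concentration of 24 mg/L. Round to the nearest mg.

τ/t½ = 52/26 ≈ 2, so f = (1/2)^(52/26) ≈ 0.250000.
Cmin,ss = (D/Vd)·f/(1−f), so D = Cmin,ss·Vd·(1−f)/f.
D = 24 × 20 × (1−f)/f ≈ 24 × 20 × 3.00000 ≈ 1440.00 mg.

1440 mg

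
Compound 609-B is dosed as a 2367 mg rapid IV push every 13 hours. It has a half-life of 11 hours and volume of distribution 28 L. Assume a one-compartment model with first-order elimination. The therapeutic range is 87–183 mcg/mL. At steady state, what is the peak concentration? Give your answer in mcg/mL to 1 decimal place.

Over one 13-h interval, 13/11 ≈ 1.1818 half-lives elapse, leaving f ≈ 0.4408 of each dose.
Accumulation ratio R = 1/(1 − f) ≈ 1/0.5592 ≈ 1.7883.
Single-dose peak C₀ = D/Vd = 2367/28 ≈ 84.536 mcg/mL.
Cmax,ss = C₀/(1 − f) ≈ 84.536/0.5592 ≈ 151.173 mcg/mL.
Peak 151.2 mcg/mL vs MTC 183 mcg/mL: below toxic threshold.

151.2 mcg/mL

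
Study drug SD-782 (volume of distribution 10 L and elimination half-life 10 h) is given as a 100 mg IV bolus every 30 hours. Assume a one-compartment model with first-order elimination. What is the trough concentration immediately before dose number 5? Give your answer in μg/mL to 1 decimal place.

f = (1/2)^(τ/t½) = (1/2)^(30/10) ≈ 0.1250.
C₀ = D/Vd = 100/10 ≈ 10.000 μg/mL.
Before the 5th dose, 4 doses have been given. Superposition: Cmin = C₀·(f + f² + … + f^4).
≈ 10.000 × (0.1250 + 0.0156 + 0.0020 + 0.0002) ≈ 10.000 × 0.1428 ≈ 1.428 μg/mL.

1.4 μg/mL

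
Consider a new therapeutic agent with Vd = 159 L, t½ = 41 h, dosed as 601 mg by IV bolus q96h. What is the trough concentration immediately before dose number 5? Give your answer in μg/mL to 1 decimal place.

0.9 μg/mL

f = (1/2)^(τ/t½) = (1/2)^(96/41) ≈ 0.1973.
C₀ = D/Vd = 601/159 ≈ 3.780 μg/mL.
Before the 5th dose, 4 doses have been given. Superposition: Cmin = C₀·(f + f² + … + f^4).
≈ 3.780 × (0.1973 + 0.0389 + 0.0077 + 0.0015) ≈ 3.780 × 0.2454 ≈ 0.928 μg/mL.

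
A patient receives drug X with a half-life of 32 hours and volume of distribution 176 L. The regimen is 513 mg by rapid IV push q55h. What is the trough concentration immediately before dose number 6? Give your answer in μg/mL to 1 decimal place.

1.3 μg/mL

f = (1/2)^(τ/t½) = (1/2)^(55/32) ≈ 0.3038.
C₀ = D/Vd = 513/176 ≈ 2.915 μg/mL.
Before the 6th dose, 5 doses have been given. Superposition: Cmin = C₀·(f + f² + … + f^5).
≈ 2.915 × (0.3038 + 0.0923 + 0.0280 + 0.0085 + 0.0026) ≈ 2.915 × 0.4352 ≈ 1.269 μg/mL.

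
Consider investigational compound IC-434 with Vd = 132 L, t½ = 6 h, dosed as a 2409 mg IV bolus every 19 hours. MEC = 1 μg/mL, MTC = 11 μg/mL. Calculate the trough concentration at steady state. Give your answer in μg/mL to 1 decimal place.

k = ln2/t½ = ln2/6 ≈ 0.115525 h⁻¹; fraction remaining f = e^(−kτ) = e^(−0.115525×19) ≈ 0.1114.
At steady state, accumulation factor R = 1/(1 − e^(−kτ)) ≈ 1.1254.
Each bolus raises the concentration by D/Vd = 2409/132 ≈ 18.250 μg/mL.
Cmax,ss = C₀/(1 − f) ≈ 18.250/0.8886 ≈ 20.538 μg/mL.
One interval later, Cmin,ss = Cmax,ss·e^(−kτ) ≈ 20.538 × 0.1114 ≈ 2.288 μg/mL.
Trough 2.3 μg/mL vs MEC 1 μg/mL: adequate.

2.3 μg/mL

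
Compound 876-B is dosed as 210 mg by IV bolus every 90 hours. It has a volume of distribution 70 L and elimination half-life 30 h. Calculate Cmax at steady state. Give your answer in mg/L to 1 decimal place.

3.4 mg/L

τ = 90 h = 3 half-lives, so f = (1/2)^3 = 0.125.
Accumulation ratio R = 1/(1 − f) = 1/0.875 = 8/7.
Single-dose peak C₀ = D/Vd = 210/70 = 3 mg/L.
Steady-state peak Cmax,ss = C₀·R = 3 × 8/7 ≈ 3.429 mg/L.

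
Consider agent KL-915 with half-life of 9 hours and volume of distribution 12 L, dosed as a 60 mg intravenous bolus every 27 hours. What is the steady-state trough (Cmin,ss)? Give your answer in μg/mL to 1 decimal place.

τ = 27 h = 3 half-lives, so f = (1/2)^3 = 0.125.
At steady state, R = 1/(1 − 0.125) = 8/7.
Single-dose peak C₀ = D/Vd = 60/12 = 5 μg/mL.
Steady-state peak Cmax,ss = C₀·R = 5 × 8/7 ≈ 5.714 μg/mL.
Steady-state trough Cmin,ss = Cmax,ss·f ≈ 5.714 × 0.125 ≈ 0.714 μg/mL.

0.7 μg/mL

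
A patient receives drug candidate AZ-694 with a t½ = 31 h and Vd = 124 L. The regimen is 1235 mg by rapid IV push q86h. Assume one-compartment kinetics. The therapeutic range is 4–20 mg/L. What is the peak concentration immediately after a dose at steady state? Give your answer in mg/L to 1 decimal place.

k = ln2/t½ = ln2/31 ≈ 0.022360 h⁻¹; fraction remaining f = e^(−kτ) = e^(−0.022360×86) ≈ 0.1462.
At steady state, accumulation factor R = 1/(1 − e^(−kτ)) ≈ 1.1712.
Single-dose peak C₀ = D/Vd = 1235/124 ≈ 9.960 mg/L.
Steady-state peak Cmax,ss = C₀·R ≈ 9.960 × 1.1712 ≈ 11.665 mg/L.
Peak 11.7 mg/L vs MTC 20 mg/L: below toxic threshold.

11.7 mg/L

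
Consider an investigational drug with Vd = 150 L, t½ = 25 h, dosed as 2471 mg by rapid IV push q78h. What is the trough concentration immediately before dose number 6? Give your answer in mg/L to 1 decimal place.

f = (1/2)^(τ/t½) = (1/2)^(78/25) ≈ 0.1150.
C₀ = D/Vd = 2471/150 ≈ 16.473 mg/L.
Before the 6th dose, 5 doses have been given. Superposition: Cmin = C₀·(f + f² + … + f^5).
≈ 16.473 × (0.1150 + 0.0132 + 0.0015 + 0.0002 + 0.0000) ≈ 16.473 × 0.1299 ≈ 2.140 mg/L.

2.1 mg/L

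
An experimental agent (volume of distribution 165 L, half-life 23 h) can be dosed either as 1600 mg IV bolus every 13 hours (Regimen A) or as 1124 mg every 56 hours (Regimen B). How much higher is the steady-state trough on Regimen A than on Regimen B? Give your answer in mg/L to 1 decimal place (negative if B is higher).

18.7 mg/L

Regimen A: f = (1/2)^(13/23) ≈ 0.6759; Cmin,ss = (1600/165)·f/(1−f) ≈ 20.223 mg/L.
Regimen B: f = (1/2)^(56/23) ≈ 0.1850; Cmin,ss = (1124/165)·f/(1−f) ≈ 1.546 mg/L.
Difference ≈ 20.223 − 1.546 ≈ 18.677 mg/L.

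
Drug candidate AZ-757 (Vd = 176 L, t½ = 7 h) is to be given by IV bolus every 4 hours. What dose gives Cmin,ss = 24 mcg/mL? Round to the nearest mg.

2053 mg

τ/t½ = 4/7 ≈ 0.57143, so f = (1/2)^(4/7) ≈ 0.672950.
Cmin,ss = (D/Vd)·f/(1−f), so D = Cmin,ss·Vd·(1−f)/f.
D = 24 × 176 × (1−f)/f ≈ 24 × 176 × 0.48599 ≈ 2052.82 mg.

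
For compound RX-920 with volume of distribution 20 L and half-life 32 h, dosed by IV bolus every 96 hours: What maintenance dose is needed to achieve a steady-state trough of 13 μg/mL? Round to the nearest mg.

τ/t½ = 96/32 ≈ 3, so f = (1/2)^(96/32) ≈ 0.125000.
Cmin,ss = (D/Vd)·f/(1−f), so D = Cmin,ss·Vd·(1−f)/f.
D = 13 × 20 × (1−f)/f ≈ 13 × 20 × 7.00000 ≈ 1820.00 mg.

1820 mg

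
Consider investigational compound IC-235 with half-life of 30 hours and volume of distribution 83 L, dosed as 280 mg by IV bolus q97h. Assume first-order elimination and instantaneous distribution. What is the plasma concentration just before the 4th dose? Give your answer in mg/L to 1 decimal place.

0.4 mg/L

f = (1/2)^(τ/t½) = (1/2)^(97/30) ≈ 0.1063.
C₀ = D/Vd = 280/83 ≈ 3.373 mg/L.
Before the 4th dose, 3 doses have been given. Superposition: Cmin = C₀·(f + f² + … + f^3).
≈ 3.373 × (0.1063 + 0.0113 + 0.0012) ≈ 3.373 × 0.1188 ≈ 0.401 mg/L.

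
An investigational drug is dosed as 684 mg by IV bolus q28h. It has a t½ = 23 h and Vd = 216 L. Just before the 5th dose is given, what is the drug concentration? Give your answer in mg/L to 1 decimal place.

f = (1/2)^(τ/t½) = (1/2)^(28/23) ≈ 0.4301.
C₀ = D/Vd = 684/216 ≈ 3.167 mg/L.
Before the 5th dose, 4 doses have been given. Superposition: Cmin = C₀·(f + f² + … + f^4).
≈ 3.167 × (0.4301 + 0.1850 + 0.0796 + 0.0342) ≈ 3.167 × 0.7289 ≈ 2.308 mg/L.

2.3 mg/L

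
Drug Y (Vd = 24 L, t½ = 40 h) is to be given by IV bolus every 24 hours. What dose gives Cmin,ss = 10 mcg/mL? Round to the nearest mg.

124 mg

τ/t½ = 24/40 ≈ 0.6, so f = (1/2)^(24/40) ≈ 0.659754.
Cmin,ss = (D/Vd)·f/(1−f), so D = Cmin,ss·Vd·(1−f)/f.
D = 10 × 24 × (1−f)/f ≈ 10 × 24 × 0.51572 ≈ 123.77 mg.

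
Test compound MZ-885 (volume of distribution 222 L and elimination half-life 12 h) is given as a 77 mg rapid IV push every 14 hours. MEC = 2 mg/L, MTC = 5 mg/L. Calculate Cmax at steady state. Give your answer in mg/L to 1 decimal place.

τ/t½ = 14/12 ≈ 1.1667, so fraction remaining f = (1/2)^(14/12) ≈ 0.4454.
Accumulation ratio R = 1/(1 − f) ≈ 1/0.5546 ≈ 1.8031.
Single-dose peak C₀ = D/Vd = 77/222 ≈ 0.347 mg/L.
Steady-state peak Cmax,ss = C₀·R ≈ 0.347 × 1.8031 ≈ 0.626 mg/L.
Peak 0.6 mg/L vs MTC 5 mg/L: below toxic threshold.

0.6 mg/L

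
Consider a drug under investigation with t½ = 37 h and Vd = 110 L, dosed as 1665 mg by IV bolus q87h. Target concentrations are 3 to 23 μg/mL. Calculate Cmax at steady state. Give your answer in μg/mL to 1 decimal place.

18.8 μg/mL

Over one 87-h interval, 87/37 ≈ 2.3514 half-lives elapse, leaving f ≈ 0.1960 of each dose.
At steady state, accumulation factor R = 1/(1 − e^(−kτ)) ≈ 1.2438.
Each bolus raises the concentration by D/Vd = 1665/110 ≈ 15.136 μg/mL.
Steady-state peak Cmax,ss = C₀·R ≈ 15.136 × 1.2438 ≈ 18.826 μg/mL.
Peak 18.8 μg/mL vs MTC 23 μg/mL: below toxic threshold.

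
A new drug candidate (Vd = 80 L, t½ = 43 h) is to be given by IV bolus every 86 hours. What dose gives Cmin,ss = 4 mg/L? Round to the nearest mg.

τ/t½ = 86/43 ≈ 2, so f = (1/2)^(86/43) ≈ 0.250000.
Cmin,ss = (D/Vd)·f/(1−f), so D = Cmin,ss·Vd·(1−f)/f.
D = 4 × 80 × (1−f)/f ≈ 4 × 80 × 3.00000 ≈ 960.00 mg.

960 mg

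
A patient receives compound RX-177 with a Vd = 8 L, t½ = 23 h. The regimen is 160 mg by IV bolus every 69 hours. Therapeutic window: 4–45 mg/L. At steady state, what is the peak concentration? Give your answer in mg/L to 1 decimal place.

The dosing interval is 3 half-lives, so f = 2^(−3) = 0.125.
At steady state, R = 1/(1 − 0.125) = 8/7.
Single-dose peak C₀ = D/Vd = 160/8 = 20 mg/L.
Steady-state peak Cmax,ss = C₀·R = 20 × 8/7 ≈ 22.857 mg/L.
Peak 22.9 mg/L vs MTC 45 mg/L: below toxic threshold.

22.9 mg/L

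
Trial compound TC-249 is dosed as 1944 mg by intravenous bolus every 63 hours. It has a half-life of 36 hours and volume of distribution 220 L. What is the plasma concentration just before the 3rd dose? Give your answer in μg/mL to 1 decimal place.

3.4 μg/mL

f = (1/2)^(τ/t½) = (1/2)^(63/36) ≈ 0.2973.
C₀ = D/Vd = 1944/220 ≈ 8.836 μg/mL.
Before the 3rd dose, 2 doses have been given. Superposition: Cmin = C₀·(f + f²).
≈ 8.836 × (0.2973 + 0.0884) ≈ 8.836 × 0.3857 ≈ 3.408 μg/mL.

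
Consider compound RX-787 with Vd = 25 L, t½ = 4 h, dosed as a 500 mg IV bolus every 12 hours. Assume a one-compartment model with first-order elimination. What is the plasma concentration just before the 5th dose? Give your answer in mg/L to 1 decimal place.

f = (1/2)^(τ/t½) = (1/2)^(12/4) ≈ 0.1250.
C₀ = D/Vd = 500/25 ≈ 20.000 mg/L.
Before the 5th dose, 4 doses have been given. Superposition: Cmin = C₀·(f + f² + … + f^4).
≈ 20.000 × (0.1250 + 0.0156 + 0.0020 + 0.0002) ≈ 20.000 × 0.1428 ≈ 2.856 mg/L.

2.9 mg/L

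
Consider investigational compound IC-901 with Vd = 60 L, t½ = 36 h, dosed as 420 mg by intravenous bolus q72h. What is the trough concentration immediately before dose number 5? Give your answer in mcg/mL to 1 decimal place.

f = (1/2)^(τ/t½) = (1/2)^(72/36) ≈ 0.2500.
C₀ = D/Vd = 420/60 ≈ 7.000 mcg/mL.
Before the 5th dose, 4 doses have been given. Superposition: Cmin = C₀·(f + f² + … + f^4).
≈ 7.000 × (0.2500 + 0.0625 + 0.0156 + 0.0039) ≈ 7.000 × 0.3320 ≈ 2.324 mcg/mL.

2.3 mcg/mL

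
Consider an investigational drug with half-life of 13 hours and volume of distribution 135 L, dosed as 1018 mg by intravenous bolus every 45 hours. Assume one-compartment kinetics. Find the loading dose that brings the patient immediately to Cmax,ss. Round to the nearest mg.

f = (1/2)^(45/13) ≈ 0.090776; accumulation ratio R = 1/(1−f) ≈ 1.09984.
Loading dose to hit Cmax,ss on first dose: D_load = D_maint·R ≈ 1018 × 1.09984 ≈ 1119.64 mg.

1120 mg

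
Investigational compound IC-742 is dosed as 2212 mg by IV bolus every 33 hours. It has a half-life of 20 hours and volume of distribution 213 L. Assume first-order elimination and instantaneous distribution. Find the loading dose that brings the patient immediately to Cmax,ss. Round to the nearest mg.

3246 mg

f = (1/2)^(33/20) ≈ 0.318640; accumulation ratio R = 1/(1−f) ≈ 1.46765.
Loading dose to hit Cmax,ss on first dose: D_load = D_maint·R ≈ 2212 × 1.46765 ≈ 3246.44 mg.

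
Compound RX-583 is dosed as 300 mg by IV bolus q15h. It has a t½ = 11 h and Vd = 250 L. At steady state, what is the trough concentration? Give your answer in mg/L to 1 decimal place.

Over one 15-h interval, 15/11 ≈ 1.3636 half-lives elapse, leaving f ≈ 0.3886 of each dose.
Each bolus raises the concentration by D/Vd = 300/250 ≈ 1.200 mg/L.
Steady-state trough Cmin,ss = C₀·f/(1−f) ≈ 1.200 × 0.3886/0.6114 ≈ 0.763 mg/L.

0.8 mg/L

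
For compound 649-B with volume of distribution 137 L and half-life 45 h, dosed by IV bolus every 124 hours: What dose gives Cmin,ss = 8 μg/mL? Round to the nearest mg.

τ/t½ = 124/45 ≈ 2.7556, so f = (1/2)^(124/45) ≈ 0.148080.
Cmin,ss = (D/Vd)·f/(1−f), so D = Cmin,ss·Vd·(1−f)/f.
D = 8 × 137 × (1−f)/f ≈ 8 × 137 × 5.75311 ≈ 6305.41 mg.

6305 mg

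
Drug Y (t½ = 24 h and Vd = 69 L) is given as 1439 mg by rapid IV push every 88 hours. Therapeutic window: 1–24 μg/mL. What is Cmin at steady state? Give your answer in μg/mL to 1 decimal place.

1.8 μg/mL

k = ln2/t½ = ln2/24 ≈ 0.028881 h⁻¹; fraction remaining f = e^(−kτ) = e^(−0.028881×88) ≈ 0.0787.
Accumulation ratio R = 1/(1 − f) ≈ 1/0.9213 ≈ 1.0854.
Each bolus raises the concentration by D/Vd = 1439/69 ≈ 20.855 μg/mL.
Cmax,ss = C₀/(1 − f) ≈ 20.855/0.9213 ≈ 22.636 μg/mL.
One interval later, Cmin,ss = Cmax,ss·e^(−kτ) ≈ 22.636 × 0.0787 ≈ 1.781 μg/mL.
Trough 1.8 μg/mL vs MEC 1 μg/mL: adequate.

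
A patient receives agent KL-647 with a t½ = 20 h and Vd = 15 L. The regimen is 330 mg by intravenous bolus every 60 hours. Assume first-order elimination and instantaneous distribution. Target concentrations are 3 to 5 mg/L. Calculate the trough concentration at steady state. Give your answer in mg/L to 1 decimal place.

3.1 mg/L

The dosing interval is 3 half-lives, so f = 2^(−3) = 0.125.
Accumulation ratio R = 1/(1 − f) = 1/0.875 = 8/7.
Single-dose peak C₀ = D/Vd = 330/15 = 22 mg/L.
Steady-state peak Cmax,ss = C₀·R = 22 × 8/7 ≈ 25.143 mg/L.
Steady-state trough Cmin,ss = Cmax,ss·f ≈ 25.143 × 0.125 ≈ 3.143 mg/L.
Trough 3.1 mg/L vs MEC 3 mg/L: adequate.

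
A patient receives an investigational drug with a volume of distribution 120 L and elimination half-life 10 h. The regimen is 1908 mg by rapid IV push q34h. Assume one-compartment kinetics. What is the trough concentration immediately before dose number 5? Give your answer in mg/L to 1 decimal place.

f = (1/2)^(τ/t½) = (1/2)^(34/10) ≈ 0.0947.
C₀ = D/Vd = 1908/120 ≈ 15.900 mg/L.
Before the 5th dose, 4 doses have been given. Superposition: Cmin = C₀·(f + f² + … + f^4).
≈ 15.900 × (0.0947 + 0.0090 + 0.0008 + 0.0001) ≈ 15.900 × 0.1046 ≈ 1.663 mg/L.

1.7 mg/L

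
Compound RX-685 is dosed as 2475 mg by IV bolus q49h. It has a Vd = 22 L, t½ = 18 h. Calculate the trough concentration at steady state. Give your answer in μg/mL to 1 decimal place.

τ/t½ = 49/18 ≈ 2.7222, so fraction remaining f = (1/2)^(49/18) ≈ 0.1515.
At steady state, accumulation factor R = 1/(1 − e^(−kτ)) ≈ 1.1786.
Each bolus raises the concentration by D/Vd = 2475/22 ≈ 112.500 μg/mL.
Cmax,ss = C₀/(1 − f) ≈ 112.500/0.8485 ≈ 132.587 μg/mL.
One interval later, Cmin,ss = Cmax,ss·e^(−kτ) ≈ 132.587 × 0.1515 ≈ 20.087 μg/mL.

20.1 μg/mL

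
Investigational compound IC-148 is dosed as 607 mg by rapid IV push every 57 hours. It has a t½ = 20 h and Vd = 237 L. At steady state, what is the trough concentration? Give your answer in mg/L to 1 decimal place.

0.4 mg/L

k = ln2/t½ = ln2/20 ≈ 0.034657 h⁻¹; fraction remaining f = e^(−kτ) = e^(−0.034657×57) ≈ 0.1387.
At steady state, accumulation factor R = 1/(1 − e^(−kτ)) ≈ 1.1610.
Each bolus raises the concentration by D/Vd = 607/237 ≈ 2.561 mg/L.
Steady-state peak Cmax,ss = C₀·R ≈ 2.561 × 1.1610 ≈ 2.973 mg/L.
Steady-state trough Cmin,ss = Cmax,ss·f ≈ 2.973 × 0.1387 ≈ 0.412 mg/L.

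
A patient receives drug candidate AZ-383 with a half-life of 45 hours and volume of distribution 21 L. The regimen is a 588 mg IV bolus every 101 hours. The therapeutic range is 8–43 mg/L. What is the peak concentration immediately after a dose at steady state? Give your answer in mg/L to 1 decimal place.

35.5 mg/L

τ/t½ = 101/45 ≈ 2.2444, so fraction remaining f = (1/2)^(101/45) ≈ 0.2110.
At steady state, accumulation factor R = 1/(1 − e^(−kτ)) ≈ 1.2674.
Each bolus raises the concentration by D/Vd = 588/21 ≈ 28.000 mg/L.
Cmax,ss = C₀/(1 − f) ≈ 28.000/0.7890 ≈ 35.488 mg/L.
Peak 35.5 mg/L vs MTC 43 mg/L: below toxic threshold.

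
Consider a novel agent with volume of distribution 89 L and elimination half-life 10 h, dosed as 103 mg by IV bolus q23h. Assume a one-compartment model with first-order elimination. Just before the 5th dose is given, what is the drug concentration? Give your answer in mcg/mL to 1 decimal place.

0.3 mcg/mL

f = (1/2)^(τ/t½) = (1/2)^(23/10) ≈ 0.2031.
C₀ = D/Vd = 103/89 ≈ 1.157 mcg/mL.
Before the 5th dose, 4 doses have been given. Superposition: Cmin = C₀·(f + f² + … + f^4).
≈ 1.157 × (0.2031 + 0.0412 + 0.0084 + 0.0017) ≈ 1.157 × 0.2544 ≈ 0.294 mcg/mL.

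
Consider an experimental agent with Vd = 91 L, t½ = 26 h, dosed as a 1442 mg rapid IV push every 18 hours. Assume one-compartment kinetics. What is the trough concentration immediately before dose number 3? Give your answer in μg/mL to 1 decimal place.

f = (1/2)^(τ/t½) = (1/2)^(18/26) ≈ 0.6189.
C₀ = D/Vd = 1442/91 ≈ 15.846 μg/mL.
Before the 3rd dose, 2 doses have been given. Superposition: Cmin = C₀·(f + f²).
≈ 15.846 × (0.6189 + 0.3830) ≈ 15.846 × 1.0019 ≈ 15.876 μg/mL.

15.9 μg/mL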